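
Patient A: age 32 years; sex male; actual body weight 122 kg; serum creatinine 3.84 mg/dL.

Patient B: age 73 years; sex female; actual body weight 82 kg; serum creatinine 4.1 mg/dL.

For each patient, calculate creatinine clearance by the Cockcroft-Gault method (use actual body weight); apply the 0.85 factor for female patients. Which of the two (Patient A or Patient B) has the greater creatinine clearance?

Patient A

Patient A: CrCl = (140 − 32) × 122 / (72 × 3.84) = 13176.0 / 276.48 ≈ 47.7 mL/min
Patient B: CrCl = (140 − 73) × 82 / (72 × 4.1) × 0.85 = 5494.0 / 295.20 × 0.85 ≈ 15.8 mL/min
47.7 vs 15.8 mL/min → Patient A is higher.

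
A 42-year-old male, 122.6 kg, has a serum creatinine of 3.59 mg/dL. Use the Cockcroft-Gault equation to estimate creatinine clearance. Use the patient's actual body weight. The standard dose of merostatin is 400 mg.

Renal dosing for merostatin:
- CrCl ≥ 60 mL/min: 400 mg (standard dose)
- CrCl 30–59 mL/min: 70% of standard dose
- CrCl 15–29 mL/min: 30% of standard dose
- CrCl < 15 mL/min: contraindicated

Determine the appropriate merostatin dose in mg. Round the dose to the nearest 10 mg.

280 mg

CrCl = (140 − 42) × 122.6 / (72 × 3.59) = 12014.8 / 258.48 ≈ 46.5 mL/min
CrCl ≈ 46 mL/min → bracket 30–59 mL/min.
70% of 400 mg = 280 mg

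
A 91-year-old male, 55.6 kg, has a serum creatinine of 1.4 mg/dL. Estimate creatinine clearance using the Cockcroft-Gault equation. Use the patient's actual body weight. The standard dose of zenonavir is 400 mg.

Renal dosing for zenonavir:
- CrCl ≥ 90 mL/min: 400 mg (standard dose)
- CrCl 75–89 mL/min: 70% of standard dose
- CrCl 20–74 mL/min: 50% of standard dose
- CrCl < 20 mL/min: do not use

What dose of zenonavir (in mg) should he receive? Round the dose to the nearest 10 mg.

200 mg

CrCl = (140 − 91) × 55.6 / (72 × 1.4) = 2724.4 / 100.80 ≈ 27.0 mL/min
CrCl ≈ 27 mL/min → bracket 20–74 mL/min.
50% of 400 mg = 200 mg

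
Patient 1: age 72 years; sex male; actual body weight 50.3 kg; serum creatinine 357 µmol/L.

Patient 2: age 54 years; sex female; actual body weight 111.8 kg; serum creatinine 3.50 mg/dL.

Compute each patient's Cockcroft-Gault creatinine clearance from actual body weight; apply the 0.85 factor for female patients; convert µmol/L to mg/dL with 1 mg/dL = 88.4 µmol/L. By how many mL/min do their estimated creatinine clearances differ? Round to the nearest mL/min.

21 mL/min

Patient 1: SCr = 357 / 88.4 = 4.038 mg/dL
Patient 1: CrCl = (140 − 72) × 50.3 / (72 × 4.038) = 3420.4 / 290.74 ≈ 11.8 mL/min
Patient 2: CrCl = (140 − 54) × 111.8 / (72 × 3.5) × 0.85 = 9614.8 / 252.00 × 0.85 ≈ 32.4 mL/min
|11.8 − 32.4| = 20.6 mL/min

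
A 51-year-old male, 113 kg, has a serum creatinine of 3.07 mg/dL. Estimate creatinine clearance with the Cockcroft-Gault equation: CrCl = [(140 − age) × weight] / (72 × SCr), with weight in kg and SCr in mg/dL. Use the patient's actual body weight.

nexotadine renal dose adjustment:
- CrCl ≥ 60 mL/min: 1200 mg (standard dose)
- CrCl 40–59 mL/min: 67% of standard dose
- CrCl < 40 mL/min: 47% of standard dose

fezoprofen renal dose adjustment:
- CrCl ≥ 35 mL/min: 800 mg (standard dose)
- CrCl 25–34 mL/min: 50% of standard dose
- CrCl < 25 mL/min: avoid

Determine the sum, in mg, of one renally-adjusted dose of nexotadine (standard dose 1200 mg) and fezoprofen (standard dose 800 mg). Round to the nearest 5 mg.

CrCl = (140 − 51) × 113 / (72 × 3.07) = 10057.0 / 221.04 ≈ 45.5 mL/min
CrCl ≈ 45 mL/min.
nexotadine: 40–59 mL/min → 67% of 1200 mg = 804 mg.
fezoprofen: ≥ 35 mL/min → 100% of 800 mg = 800 mg.
Total = 804 + 800 = 1604 mg.

1605 mg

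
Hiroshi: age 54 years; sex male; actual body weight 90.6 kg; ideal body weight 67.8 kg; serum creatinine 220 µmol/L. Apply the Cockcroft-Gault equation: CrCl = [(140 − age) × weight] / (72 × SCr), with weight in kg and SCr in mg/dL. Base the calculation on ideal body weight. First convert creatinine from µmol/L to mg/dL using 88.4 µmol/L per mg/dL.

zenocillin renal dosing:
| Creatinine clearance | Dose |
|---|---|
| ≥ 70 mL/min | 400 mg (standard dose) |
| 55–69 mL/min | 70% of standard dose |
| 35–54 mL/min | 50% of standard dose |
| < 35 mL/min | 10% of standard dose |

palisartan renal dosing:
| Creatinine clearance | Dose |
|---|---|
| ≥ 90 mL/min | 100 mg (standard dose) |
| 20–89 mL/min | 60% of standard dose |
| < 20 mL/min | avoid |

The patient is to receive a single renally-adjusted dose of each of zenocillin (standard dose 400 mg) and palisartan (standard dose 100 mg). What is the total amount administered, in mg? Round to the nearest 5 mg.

SCr = 220 / 88.4 = 2.489 mg/dL
CrCl = (140 − 54) × 67.8 / (72 × 2.489) = 5830.8 / 179.21 ≈ 32.5 mL/min
CrCl ≈ 33 mL/min.
zenocillin: < 35 mL/min → 10% of 400 mg = 40 mg.
palisartan: 20–89 mL/min → 60% of 100 mg = 60 mg.
Total = 40 + 60 = 100 mg.

100 mg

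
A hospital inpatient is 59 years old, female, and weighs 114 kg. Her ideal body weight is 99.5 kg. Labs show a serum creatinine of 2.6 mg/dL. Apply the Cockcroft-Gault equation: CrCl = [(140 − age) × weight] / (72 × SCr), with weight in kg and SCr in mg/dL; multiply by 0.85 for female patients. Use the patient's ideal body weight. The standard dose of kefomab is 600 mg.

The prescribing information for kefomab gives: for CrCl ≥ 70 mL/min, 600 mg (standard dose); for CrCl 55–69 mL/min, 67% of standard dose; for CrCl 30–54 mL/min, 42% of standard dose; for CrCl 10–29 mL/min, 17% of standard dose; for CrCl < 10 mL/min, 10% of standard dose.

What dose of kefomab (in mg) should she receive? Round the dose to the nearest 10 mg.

250 mg

CrCl = (140 − 59) × 99.5 / (72 × 2.6) × 0.85 = 8059.5 / 187.20 × 0.85 ≈ 36.6 mL/min
CrCl ≈ 37 mL/min → bracket 30–54 mL/min.
42% of 600 mg = 252 mg → 250 mg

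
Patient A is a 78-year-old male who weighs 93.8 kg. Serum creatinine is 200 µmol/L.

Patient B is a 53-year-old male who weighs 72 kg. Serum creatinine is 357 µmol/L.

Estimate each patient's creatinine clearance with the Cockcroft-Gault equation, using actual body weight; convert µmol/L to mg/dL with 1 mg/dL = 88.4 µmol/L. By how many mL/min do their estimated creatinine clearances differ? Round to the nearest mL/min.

14 mL/min

Patient A: SCr = 200 / 88.4 = 2.262 mg/dL
Patient A: CrCl = (140 − 78) × 93.8 / (72 × 2.262) = 5815.6 / 162.86 ≈ 35.7 mL/min
Patient B: SCr = 357 / 88.4 = 4.038 mg/dL
Patient B: CrCl = (140 − 53) × 72 / (72 × 4.038) = 6264.0 / 290.74 ≈ 21.5 mL/min
|35.7 − 21.5| = 14.2 mL/min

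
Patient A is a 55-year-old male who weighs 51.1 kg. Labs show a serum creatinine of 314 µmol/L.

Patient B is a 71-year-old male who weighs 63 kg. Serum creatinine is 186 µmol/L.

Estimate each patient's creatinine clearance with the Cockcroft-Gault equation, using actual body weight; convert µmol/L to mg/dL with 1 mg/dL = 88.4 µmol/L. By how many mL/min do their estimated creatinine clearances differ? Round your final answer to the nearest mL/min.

12 mL/min

Patient A: SCr = 314 / 88.4 = 3.552 mg/dL
Patient A: CrCl = (140 − 55) × 51.1 / (72 × 3.552) = 4343.5 / 255.74 ≈ 17.0 mL/min
Patient B: SCr = 186 / 88.4 = 2.104 mg/dL
Patient B: CrCl = (140 − 71) × 63 / (72 × 2.104) = 4347.0 / 151.49 ≈ 28.7 mL/min
|17.0 − 28.7| = 11.7 mL/min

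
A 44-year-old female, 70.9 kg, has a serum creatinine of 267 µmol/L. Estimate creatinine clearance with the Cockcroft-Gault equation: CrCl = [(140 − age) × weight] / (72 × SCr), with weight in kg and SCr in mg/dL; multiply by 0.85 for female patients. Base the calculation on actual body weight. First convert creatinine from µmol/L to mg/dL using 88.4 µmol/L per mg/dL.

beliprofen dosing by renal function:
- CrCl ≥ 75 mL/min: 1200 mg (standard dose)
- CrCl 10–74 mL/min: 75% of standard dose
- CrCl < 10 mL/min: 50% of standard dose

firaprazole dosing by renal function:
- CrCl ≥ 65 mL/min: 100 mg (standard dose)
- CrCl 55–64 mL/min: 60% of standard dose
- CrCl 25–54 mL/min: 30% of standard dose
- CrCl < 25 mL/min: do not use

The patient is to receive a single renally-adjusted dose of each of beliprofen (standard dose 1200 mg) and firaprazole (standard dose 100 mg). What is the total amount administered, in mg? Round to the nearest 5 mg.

930 mg

SCr = 267 / 88.4 = 3.02 mg/dL
CrCl = (140 − 44) × 70.9 / (72 × 3.02) × 0.85 = 6806.4 / 217.44 × 0.85 ≈ 26.6 mL/min
CrCl ≈ 27 mL/min.
beliprofen: 10–74 mL/min → 75% of 1200 mg = 900 mg.
firaprazole: 25–54 mL/min → 30% of 100 mg = 30 mg.
Total = 900 + 30 = 930 mg.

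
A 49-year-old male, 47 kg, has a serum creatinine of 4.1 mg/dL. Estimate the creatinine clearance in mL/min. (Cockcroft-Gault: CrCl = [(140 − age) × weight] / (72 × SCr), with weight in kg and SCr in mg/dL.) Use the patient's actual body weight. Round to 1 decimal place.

CrCl = (140 − 49) × 47 / (72 × 4.1) = 4277.0 / 295.20 ≈ 14.5 mL/min

14.5 mL/min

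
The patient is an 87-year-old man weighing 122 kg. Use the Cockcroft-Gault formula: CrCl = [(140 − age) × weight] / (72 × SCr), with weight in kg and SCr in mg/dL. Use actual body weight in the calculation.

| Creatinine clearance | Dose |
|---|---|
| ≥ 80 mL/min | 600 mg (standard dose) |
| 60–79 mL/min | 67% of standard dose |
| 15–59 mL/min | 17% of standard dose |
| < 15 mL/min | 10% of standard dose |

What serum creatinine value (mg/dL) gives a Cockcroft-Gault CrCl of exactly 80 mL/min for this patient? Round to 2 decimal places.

1.12 mg/dL

Standard dose requires CrCl ≥ 80 mL/min.
Set (140 − 87) × 122 / (72 × SCr) = 80
SCr = (140 − 87) × 122 / (72 × 80) = 1.123 mg/dL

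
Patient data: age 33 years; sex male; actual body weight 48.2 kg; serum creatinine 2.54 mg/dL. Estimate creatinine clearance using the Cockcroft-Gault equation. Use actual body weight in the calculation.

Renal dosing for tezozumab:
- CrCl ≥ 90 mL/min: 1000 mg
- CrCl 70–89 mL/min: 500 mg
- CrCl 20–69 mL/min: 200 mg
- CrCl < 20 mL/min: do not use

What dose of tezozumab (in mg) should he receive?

CrCl = (140 − 33) × 48.2 / (72 × 2.54) = 5157.4 / 182.88 ≈ 28.2 mL/min
CrCl ≈ 28 mL/min → bracket 20–69 mL/min.
Dose for this bracket: 200 mg.

200 mg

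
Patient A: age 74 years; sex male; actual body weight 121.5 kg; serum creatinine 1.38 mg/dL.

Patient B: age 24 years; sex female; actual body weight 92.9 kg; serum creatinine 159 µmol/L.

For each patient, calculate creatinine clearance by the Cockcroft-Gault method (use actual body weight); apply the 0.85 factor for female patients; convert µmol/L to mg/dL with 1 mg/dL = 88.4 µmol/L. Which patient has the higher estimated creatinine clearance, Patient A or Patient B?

Patient A

Patient A: CrCl = (140 − 74) × 121.5 / (72 × 1.38) = 8019.0 / 99.36 ≈ 80.7 mL/min
Patient B: SCr = 159 / 88.4 = 1.799 mg/dL
Patient B: CrCl = (140 − 24) × 92.9 / (72 × 1.799) × 0.85 = 10776.4 / 129.53 × 0.85 ≈ 70.7 mL/min
80.7 vs 70.7 mL/min → Patient A is higher.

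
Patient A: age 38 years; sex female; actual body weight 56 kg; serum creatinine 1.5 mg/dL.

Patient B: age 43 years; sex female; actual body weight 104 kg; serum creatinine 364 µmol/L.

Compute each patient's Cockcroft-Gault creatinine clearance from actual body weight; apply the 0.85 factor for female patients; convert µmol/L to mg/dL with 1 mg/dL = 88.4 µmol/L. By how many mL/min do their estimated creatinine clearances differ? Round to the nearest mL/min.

16 mL/min

Patient A: CrCl = (140 − 38) × 56 / (72 × 1.5) × 0.85 = 5712.0 / 108.00 × 0.85 ≈ 45.0 mL/min
Patient B: SCr = 364 / 88.4 = 4.118 mg/dL
Patient B: CrCl = (140 − 43) × 104 / (72 × 4.118) × 0.85 = 10088.0 / 296.50 × 0.85 ≈ 28.9 mL/min
|45.0 − 28.9| = 16.1 mL/min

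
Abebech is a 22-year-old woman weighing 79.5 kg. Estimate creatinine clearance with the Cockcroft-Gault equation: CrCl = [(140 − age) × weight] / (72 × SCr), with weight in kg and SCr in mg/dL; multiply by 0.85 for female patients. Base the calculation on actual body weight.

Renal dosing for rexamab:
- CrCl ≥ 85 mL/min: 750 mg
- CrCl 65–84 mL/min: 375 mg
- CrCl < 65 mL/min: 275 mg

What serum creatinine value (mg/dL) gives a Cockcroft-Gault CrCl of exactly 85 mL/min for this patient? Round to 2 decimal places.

Standard dose requires CrCl ≥ 85 mL/min.
Set (140 − 22) × 79.5 × 0.85 / (72 × SCr) = 85
SCr = (140 − 22) × 79.5 × 0.85 / (72 × 85) = 1.303 mg/dL

1.30 mg/dL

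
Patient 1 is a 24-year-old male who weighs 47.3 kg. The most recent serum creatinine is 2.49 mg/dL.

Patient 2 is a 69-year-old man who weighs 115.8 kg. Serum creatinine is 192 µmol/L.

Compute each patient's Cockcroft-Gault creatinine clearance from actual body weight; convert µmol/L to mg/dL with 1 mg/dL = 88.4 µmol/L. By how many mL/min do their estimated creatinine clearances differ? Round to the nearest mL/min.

Patient 1: CrCl = (140 − 24) × 47.3 / (72 × 2.49) = 5486.8 / 179.28 ≈ 30.6 mL/min
Patient 2: SCr = 192 / 88.4 = 2.172 mg/dL
Patient 2: CrCl = (140 − 69) × 115.8 / (72 × 2.172) = 8221.8 / 156.38 ≈ 52.6 mL/min
|30.6 − 52.6| = 22.0 mL/min

22 mL/min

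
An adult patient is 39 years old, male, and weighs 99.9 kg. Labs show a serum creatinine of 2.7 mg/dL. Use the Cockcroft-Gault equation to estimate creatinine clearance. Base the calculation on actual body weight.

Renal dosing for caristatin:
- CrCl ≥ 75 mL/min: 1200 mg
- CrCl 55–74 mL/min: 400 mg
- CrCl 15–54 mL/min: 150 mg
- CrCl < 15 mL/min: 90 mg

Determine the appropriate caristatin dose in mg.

150 mg

CrCl = (140 − 39) × 99.9 / (72 × 2.7) = 10089.9 / 194.40 ≈ 51.9 mL/min
CrCl ≈ 52 mL/min → bracket 15–54 mL/min.
Dose for this bracket: 150 mg.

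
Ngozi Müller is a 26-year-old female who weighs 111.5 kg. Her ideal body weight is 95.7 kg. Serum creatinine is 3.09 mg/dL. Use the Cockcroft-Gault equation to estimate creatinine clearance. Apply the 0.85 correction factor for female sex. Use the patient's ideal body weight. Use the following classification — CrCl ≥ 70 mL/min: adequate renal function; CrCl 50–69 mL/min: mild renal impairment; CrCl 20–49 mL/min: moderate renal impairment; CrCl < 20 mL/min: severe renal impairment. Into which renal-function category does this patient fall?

CrCl = (140 − 26) × 95.7 / (72 × 3.09) × 0.85 = 10909.8 / 222.48 × 0.85 ≈ 41.7 mL/min
42 mL/min falls in the 'moderate renal impairment' range.

moderate renal impairment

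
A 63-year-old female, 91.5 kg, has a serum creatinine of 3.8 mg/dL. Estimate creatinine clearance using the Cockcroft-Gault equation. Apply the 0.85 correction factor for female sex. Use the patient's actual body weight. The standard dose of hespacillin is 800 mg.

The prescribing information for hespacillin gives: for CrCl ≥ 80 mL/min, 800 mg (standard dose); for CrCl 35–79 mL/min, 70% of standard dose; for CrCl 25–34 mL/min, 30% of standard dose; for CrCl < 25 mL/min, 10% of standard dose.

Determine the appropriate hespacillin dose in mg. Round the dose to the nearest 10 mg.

80 mg

CrCl = (140 − 63) × 91.5 / (72 × 3.8) × 0.85 = 7045.5 / 273.60 × 0.85 ≈ 21.9 mL/min
CrCl ≈ 22 mL/min → bracket < 25 mL/min.
10% of 800 mg = 80 mg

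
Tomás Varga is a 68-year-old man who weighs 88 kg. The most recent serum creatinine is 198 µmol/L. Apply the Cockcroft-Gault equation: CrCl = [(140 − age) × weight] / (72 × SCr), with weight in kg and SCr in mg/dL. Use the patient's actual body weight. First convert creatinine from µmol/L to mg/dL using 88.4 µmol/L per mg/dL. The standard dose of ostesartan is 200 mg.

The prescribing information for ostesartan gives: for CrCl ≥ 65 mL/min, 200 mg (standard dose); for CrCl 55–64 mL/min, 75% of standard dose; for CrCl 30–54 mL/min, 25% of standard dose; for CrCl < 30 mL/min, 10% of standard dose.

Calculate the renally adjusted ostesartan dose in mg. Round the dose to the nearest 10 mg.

SCr = 198 / 88.4 = 2.24 mg/dL
CrCl = (140 − 68) × 88 / (72 × 2.24) = 6336.0 / 161.28 ≈ 39.3 mL/min
CrCl ≈ 39 mL/min → bracket 30–54 mL/min.
25% of 200 mg = 50 mg

50 mg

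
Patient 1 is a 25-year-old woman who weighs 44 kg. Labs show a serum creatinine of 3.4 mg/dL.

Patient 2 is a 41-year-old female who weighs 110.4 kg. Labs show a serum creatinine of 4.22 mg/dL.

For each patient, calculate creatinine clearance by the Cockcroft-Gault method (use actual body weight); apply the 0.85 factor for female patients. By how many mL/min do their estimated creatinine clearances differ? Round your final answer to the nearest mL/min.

Patient 1: CrCl = (140 − 25) × 44 / (72 × 3.4) × 0.85 = 5060.0 / 244.80 × 0.85 ≈ 17.6 mL/min
Patient 2: CrCl = (140 − 41) × 110.4 / (72 × 4.22) × 0.85 = 10929.6 / 303.84 × 0.85 ≈ 30.6 mL/min
|17.6 − 30.6| = 13.0 mL/min

13 mL/min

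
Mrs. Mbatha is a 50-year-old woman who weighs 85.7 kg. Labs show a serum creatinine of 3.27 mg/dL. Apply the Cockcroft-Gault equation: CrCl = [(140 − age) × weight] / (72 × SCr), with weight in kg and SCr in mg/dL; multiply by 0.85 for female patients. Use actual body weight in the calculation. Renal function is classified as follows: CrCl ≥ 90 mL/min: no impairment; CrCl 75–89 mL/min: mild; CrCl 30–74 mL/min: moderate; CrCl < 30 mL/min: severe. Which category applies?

severe

CrCl = (140 − 50) × 85.7 / (72 × 3.27) × 0.85 = 7713.0 / 235.44 × 0.85 ≈ 27.8 mL/min
28 mL/min falls in the 'severe' range.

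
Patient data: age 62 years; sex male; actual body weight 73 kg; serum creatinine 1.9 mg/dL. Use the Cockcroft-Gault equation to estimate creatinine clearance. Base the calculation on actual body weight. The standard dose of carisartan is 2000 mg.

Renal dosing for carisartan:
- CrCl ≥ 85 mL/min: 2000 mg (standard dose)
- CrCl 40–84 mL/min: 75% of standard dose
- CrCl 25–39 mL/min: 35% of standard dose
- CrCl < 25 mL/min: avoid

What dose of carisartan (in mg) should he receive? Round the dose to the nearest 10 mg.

CrCl = (140 − 62) × 73 / (72 × 1.9) = 5694.0 / 136.80 ≈ 41.6 mL/min
CrCl ≈ 42 mL/min → bracket 40–84 mL/min.
75% of 2000 mg = 1500 mg

1500 mg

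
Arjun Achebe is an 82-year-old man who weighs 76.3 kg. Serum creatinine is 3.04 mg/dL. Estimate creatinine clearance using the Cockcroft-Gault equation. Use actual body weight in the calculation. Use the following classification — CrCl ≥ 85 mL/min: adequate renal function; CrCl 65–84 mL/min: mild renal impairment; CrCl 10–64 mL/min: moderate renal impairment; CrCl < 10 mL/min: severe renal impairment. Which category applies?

moderate renal impairment

CrCl = (140 − 82) × 76.3 / (72 × 3.04) = 4425.4 / 218.88 ≈ 20.2 mL/min
20 mL/min falls in the 'moderate renal impairment' range.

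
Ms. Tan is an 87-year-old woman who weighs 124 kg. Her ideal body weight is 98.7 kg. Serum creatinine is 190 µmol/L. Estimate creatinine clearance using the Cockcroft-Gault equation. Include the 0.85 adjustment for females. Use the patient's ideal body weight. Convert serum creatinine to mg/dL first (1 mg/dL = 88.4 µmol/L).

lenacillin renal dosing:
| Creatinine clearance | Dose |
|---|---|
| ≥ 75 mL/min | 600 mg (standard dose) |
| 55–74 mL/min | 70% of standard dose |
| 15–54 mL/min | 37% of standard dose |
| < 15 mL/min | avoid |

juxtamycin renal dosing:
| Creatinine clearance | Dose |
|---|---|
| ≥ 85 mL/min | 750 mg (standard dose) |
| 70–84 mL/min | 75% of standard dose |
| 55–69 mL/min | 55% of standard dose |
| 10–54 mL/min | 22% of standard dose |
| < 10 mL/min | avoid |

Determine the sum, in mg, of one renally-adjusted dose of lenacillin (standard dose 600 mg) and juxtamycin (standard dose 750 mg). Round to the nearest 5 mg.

SCr = 190 / 88.4 = 2.149 mg/dL
CrCl = (140 − 87) × 98.7 / (72 × 2.149) × 0.85 = 5231.1 / 154.73 × 0.85 ≈ 28.7 mL/min
CrCl ≈ 29 mL/min.
lenacillin: 15–54 mL/min → 37% of 600 mg = 222 mg.
juxtamycin: 10–54 mL/min → 22% of 750 mg = 165 mg.
Total = 222 + 165 = 387 mg.

385 mg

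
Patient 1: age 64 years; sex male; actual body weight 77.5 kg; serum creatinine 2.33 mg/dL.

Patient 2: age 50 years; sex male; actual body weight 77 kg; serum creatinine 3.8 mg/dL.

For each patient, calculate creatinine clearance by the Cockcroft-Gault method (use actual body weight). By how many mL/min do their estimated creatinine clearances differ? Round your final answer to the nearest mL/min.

10 mL/min

Patient 1: CrCl = (140 − 64) × 77.5 / (72 × 2.33) = 5890.0 / 167.76 ≈ 35.1 mL/min
Patient 2: CrCl = (140 − 50) × 77 / (72 × 3.8) = 6930.0 / 273.60 ≈ 25.3 mL/min
|35.1 − 25.3| = 9.8 mL/min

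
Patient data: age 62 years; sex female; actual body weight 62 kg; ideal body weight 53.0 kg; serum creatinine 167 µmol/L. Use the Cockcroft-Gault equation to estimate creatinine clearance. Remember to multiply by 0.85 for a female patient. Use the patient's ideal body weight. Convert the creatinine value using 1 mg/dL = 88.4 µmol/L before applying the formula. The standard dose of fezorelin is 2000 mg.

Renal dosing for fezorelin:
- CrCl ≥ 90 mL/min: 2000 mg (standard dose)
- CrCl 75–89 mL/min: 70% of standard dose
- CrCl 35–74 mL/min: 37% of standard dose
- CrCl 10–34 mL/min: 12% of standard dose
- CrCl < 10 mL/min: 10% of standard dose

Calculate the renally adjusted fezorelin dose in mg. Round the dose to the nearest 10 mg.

SCr = 167 / 88.4 = 1.889 mg/dL
CrCl = (140 − 62) × 53 / (72 × 1.889) × 0.85 = 4134.0 / 136.01 × 0.85 ≈ 25.8 mL/min
CrCl ≈ 26 mL/min → bracket 10–34 mL/min.
12% of 2000 mg = 240 mg

240 mg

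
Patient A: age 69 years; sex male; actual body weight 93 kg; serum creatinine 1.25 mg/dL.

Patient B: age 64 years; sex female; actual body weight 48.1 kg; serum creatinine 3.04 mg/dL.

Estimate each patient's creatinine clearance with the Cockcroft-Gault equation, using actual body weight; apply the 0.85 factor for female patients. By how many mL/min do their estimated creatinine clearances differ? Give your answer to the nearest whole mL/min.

Patient A: CrCl = (140 − 69) × 93 / (72 × 1.25) = 6603.0 / 90.00 ≈ 73.4 mL/min
Patient B: CrCl = (140 − 64) × 48.1 / (72 × 3.04) × 0.85 = 3655.6 / 218.88 × 0.85 ≈ 14.2 mL/min
|73.4 − 14.2| = 59.2 mL/min

59 mL/min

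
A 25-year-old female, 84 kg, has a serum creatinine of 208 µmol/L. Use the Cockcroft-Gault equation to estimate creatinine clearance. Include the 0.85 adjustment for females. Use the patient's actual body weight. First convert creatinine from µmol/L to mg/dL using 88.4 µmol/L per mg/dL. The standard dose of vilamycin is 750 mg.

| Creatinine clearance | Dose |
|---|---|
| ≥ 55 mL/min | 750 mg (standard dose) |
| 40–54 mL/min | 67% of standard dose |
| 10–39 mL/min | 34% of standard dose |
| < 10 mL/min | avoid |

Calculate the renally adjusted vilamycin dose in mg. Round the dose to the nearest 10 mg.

SCr = 208 / 88.4 = 2.353 mg/dL
CrCl = (140 − 25) × 84 / (72 × 2.353) × 0.85 = 9660.0 / 169.42 × 0.85 ≈ 48.5 mL/min
CrCl ≈ 48 mL/min → bracket 40–54 mL/min.
67% of 750 mg = 502.5 mg → 500 mg

500 mg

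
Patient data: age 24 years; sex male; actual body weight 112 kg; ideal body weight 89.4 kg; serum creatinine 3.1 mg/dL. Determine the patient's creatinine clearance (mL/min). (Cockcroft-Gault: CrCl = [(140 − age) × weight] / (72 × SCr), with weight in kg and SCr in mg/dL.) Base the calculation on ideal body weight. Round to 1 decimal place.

46.5 mL/min

CrCl = (140 − 24) × 89.4 / (72 × 3.1) = 10370.4 / 223.20 ≈ 46.5 mL/min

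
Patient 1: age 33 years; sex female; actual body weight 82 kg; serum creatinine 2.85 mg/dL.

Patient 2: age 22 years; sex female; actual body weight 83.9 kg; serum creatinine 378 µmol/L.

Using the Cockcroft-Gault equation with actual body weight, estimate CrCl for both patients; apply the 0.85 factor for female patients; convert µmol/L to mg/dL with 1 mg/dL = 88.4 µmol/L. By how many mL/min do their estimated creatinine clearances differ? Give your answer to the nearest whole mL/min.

Patient 1: CrCl = (140 − 33) × 82 / (72 × 2.85) × 0.85 = 8774.0 / 205.20 × 0.85 ≈ 36.3 mL/min
Patient 2: SCr = 378 / 88.4 = 4.276 mg/dL
Patient 2: CrCl = (140 − 22) × 83.9 / (72 × 4.276) × 0.85 = 9900.2 / 307.87 × 0.85 ≈ 27.3 mL/min
|36.3 − 27.3| = 9.0 mL/min

9 mL/min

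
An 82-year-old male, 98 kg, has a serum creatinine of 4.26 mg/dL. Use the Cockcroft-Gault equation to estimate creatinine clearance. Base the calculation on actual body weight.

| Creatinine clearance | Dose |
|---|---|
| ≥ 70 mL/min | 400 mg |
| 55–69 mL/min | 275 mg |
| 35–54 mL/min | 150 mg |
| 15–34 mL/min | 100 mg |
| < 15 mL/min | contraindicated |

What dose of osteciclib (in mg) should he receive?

CrCl = (140 − 82) × 98 / (72 × 4.26) = 5684.0 / 306.72 ≈ 18.5 mL/min
CrCl ≈ 19 mL/min → bracket 15–34 mL/min.
Dose for this bracket: 100 mg.

100 mg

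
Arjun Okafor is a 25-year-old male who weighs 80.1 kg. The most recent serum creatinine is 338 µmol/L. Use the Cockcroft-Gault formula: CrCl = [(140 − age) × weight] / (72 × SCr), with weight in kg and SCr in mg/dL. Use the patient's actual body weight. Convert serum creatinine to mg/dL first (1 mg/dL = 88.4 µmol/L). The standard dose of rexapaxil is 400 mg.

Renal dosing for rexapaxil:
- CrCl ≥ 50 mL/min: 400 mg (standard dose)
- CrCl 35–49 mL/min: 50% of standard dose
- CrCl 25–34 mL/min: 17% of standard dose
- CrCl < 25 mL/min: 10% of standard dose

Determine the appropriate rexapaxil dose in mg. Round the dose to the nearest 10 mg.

70 mg

SCr = 338 / 88.4 = 3.824 mg/dL
CrCl = (140 − 25) × 80.1 / (72 × 3.824) = 9211.5 / 275.33 ≈ 33.5 mL/min
CrCl ≈ 33 mL/min → bracket 25–34 mL/min.
17% of 400 mg = 68 mg → 70 mg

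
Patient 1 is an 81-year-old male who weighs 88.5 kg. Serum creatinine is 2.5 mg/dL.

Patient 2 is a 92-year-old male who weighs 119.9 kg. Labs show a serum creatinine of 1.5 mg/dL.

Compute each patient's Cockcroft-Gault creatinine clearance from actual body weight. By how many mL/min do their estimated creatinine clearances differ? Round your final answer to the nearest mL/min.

Patient 1: CrCl = (140 − 81) × 88.5 / (72 × 2.5) = 5221.5 / 180.00 ≈ 29.0 mL/min
Patient 2: CrCl = (140 − 92) × 119.9 / (72 × 1.5) = 5755.2 / 108.00 ≈ 53.3 mL/min
|29.0 − 53.3| = 24.3 mL/min

24 mL/min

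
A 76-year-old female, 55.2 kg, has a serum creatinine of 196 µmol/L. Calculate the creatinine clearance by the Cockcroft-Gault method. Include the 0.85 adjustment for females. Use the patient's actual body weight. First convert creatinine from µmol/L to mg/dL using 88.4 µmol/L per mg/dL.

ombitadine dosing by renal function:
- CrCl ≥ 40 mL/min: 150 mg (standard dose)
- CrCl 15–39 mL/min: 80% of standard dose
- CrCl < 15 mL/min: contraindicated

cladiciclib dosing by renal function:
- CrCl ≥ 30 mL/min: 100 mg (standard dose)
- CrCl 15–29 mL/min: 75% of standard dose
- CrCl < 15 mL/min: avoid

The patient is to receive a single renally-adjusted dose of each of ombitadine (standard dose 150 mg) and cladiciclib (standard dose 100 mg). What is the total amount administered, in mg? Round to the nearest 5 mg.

SCr = 196 / 88.4 = 2.217 mg/dL
CrCl = (140 − 76) × 55.2 / (72 × 2.217) × 0.85 = 3532.8 / 159.62 × 0.85 ≈ 18.8 mL/min
CrCl ≈ 19 mL/min.
ombitadine: 15–39 mL/min → 80% of 150 mg = 120 mg.
cladiciclib: 15–29 mL/min → 75% of 100 mg = 75 mg.
Total = 120 + 75 = 195 mg.

195 mg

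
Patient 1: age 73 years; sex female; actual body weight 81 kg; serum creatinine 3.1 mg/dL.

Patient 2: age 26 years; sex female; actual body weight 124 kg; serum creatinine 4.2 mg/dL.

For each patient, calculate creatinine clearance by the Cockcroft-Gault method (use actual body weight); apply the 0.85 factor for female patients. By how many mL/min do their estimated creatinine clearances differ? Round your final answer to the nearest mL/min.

Patient 1: CrCl = (140 − 73) × 81 / (72 × 3.1) × 0.85 = 5427.0 / 223.20 × 0.85 ≈ 20.7 mL/min
Patient 2: CrCl = (140 − 26) × 124 / (72 × 4.2) × 0.85 = 14136.0 / 302.40 × 0.85 ≈ 39.7 mL/min
|20.7 − 39.7| = 19.0 mL/min

19 mL/min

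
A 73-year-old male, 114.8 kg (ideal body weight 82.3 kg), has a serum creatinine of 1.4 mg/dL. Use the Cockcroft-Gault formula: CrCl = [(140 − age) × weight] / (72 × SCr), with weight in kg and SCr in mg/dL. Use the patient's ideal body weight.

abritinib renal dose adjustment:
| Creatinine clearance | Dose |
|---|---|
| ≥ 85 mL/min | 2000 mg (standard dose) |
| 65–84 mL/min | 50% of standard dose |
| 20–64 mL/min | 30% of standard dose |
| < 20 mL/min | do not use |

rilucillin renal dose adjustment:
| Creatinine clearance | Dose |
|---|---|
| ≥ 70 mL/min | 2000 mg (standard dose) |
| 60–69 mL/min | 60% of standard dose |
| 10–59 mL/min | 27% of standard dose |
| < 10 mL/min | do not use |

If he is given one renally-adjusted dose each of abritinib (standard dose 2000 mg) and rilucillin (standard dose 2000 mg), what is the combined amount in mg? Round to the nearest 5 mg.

CrCl = (140 − 73) × 82.3 / (72 × 1.4) = 5514.1 / 100.80 ≈ 54.7 mL/min
CrCl ≈ 55 mL/min.
abritinib: 20–64 mL/min → 30% of 2000 mg = 600 mg.
rilucillin: 10–59 mL/min → 27% of 2000 mg = 540 mg.
Total = 600 + 540 = 1140 mg.

1140 mg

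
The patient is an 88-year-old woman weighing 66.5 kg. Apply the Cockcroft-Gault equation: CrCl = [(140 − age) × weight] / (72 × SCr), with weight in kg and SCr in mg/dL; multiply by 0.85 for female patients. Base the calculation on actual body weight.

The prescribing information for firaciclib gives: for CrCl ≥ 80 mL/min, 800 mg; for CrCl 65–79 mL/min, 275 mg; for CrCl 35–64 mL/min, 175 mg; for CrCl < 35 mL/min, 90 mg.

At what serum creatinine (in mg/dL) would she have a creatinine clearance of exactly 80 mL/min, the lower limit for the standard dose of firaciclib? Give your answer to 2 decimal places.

0.51 mg/dL

Standard dose requires CrCl ≥ 80 mL/min.
Set (140 − 88) × 66.5 × 0.85 / (72 × SCr) = 80
SCr = (140 − 88) × 66.5 × 0.85 / (72 × 80) = 0.510 mg/dL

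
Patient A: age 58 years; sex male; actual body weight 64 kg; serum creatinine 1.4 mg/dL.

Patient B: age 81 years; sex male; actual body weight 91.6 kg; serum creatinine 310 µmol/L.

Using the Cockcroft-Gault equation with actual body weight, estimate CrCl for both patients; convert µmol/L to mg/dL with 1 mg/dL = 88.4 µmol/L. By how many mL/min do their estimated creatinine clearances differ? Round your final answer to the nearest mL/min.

Patient A: CrCl = (140 − 58) × 64 / (72 × 1.4) = 5248.0 / 100.80 ≈ 52.1 mL/min
Patient B: SCr = 310 / 88.4 = 3.507 mg/dL
Patient B: CrCl = (140 − 81) × 91.6 / (72 × 3.507) = 5404.4 / 252.50 ≈ 21.4 mL/min
|52.1 − 21.4| = 30.7 mL/min

31 mL/min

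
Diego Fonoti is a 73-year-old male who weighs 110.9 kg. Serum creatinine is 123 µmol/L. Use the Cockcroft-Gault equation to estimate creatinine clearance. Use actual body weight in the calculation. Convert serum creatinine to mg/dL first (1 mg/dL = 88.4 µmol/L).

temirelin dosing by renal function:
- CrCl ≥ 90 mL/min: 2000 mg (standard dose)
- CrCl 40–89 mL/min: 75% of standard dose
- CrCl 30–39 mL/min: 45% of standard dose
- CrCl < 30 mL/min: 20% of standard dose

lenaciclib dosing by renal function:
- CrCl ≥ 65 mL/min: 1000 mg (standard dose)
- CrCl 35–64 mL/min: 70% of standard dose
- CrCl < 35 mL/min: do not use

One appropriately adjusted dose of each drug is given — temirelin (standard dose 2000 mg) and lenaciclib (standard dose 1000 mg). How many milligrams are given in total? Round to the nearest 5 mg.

SCr = 123 / 88.4 = 1.391 mg/dL
CrCl = (140 − 73) × 110.9 / (72 × 1.391) = 7430.3 / 100.15 ≈ 74.2 mL/min
CrCl ≈ 74 mL/min.
temirelin: 40–89 mL/min → 75% of 2000 mg = 1500 mg.
lenaciclib: ≥ 65 mL/min → 100% of 1000 mg = 1000 mg.
Total = 1500 + 1000 = 2500 mg.

2500 mg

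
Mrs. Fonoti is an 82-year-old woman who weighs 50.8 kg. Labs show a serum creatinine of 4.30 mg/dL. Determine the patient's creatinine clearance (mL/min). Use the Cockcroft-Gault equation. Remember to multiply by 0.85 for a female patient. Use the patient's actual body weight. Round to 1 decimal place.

8.1 mL/min

CrCl = (140 − 82) × 50.8 / (72 × 4.3) × 0.85 = 2946.4 / 309.60 × 0.85 ≈ 8.1 mL/min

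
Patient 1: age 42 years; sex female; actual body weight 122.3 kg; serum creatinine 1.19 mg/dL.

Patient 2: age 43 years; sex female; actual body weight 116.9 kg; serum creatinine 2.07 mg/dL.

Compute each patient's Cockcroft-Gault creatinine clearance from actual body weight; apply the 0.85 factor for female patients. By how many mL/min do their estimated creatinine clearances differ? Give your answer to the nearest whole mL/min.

Patient 1: CrCl = (140 − 42) × 122.3 / (72 × 1.19) × 0.85 = 11985.4 / 85.68 × 0.85 ≈ 118.9 mL/min
Patient 2: CrCl = (140 − 43) × 116.9 / (72 × 2.07) × 0.85 = 11339.3 / 149.04 × 0.85 ≈ 64.7 mL/min
|118.9 − 64.7| = 54.2 mL/min

54 mL/min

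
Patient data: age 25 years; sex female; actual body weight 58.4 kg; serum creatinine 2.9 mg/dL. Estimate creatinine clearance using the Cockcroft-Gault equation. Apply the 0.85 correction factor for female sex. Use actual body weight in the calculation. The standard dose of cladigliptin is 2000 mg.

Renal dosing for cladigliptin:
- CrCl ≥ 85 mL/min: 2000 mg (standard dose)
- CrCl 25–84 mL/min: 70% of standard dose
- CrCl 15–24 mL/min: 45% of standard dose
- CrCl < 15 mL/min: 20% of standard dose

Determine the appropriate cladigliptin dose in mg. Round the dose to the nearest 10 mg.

1400 mg

CrCl = (140 − 25) × 58.4 / (72 × 2.9) × 0.85 = 6716.0 / 208.80 × 0.85 ≈ 27.3 mL/min
CrCl ≈ 27 mL/min → bracket 25–84 mL/min.
70% of 2000 mg = 1400 mg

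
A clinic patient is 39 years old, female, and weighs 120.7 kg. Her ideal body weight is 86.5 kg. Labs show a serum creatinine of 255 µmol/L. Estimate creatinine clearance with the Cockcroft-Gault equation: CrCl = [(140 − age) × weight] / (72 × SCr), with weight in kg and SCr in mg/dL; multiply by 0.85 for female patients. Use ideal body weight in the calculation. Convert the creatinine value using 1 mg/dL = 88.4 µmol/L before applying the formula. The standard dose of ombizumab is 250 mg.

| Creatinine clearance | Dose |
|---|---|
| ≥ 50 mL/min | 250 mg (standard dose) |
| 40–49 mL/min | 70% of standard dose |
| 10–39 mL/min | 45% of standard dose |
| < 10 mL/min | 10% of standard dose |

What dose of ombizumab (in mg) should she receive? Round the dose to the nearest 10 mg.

SCr = 255 / 88.4 = 2.885 mg/dL
CrCl = (140 − 39) × 86.5 / (72 × 2.885) × 0.85 = 8736.5 / 207.72 × 0.85 ≈ 35.8 mL/min
CrCl ≈ 36 mL/min → bracket 10–39 mL/min.
45% of 250 mg = 112.5 mg → 110 mg

110 mg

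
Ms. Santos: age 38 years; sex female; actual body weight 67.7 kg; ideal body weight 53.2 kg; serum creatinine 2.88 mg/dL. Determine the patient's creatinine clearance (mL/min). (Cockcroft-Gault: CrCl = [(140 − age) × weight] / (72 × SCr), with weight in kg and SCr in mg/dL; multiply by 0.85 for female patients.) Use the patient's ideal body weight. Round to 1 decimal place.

22.2 mL/min

CrCl = (140 − 38) × 53.2 / (72 × 2.88) × 0.85 = 5426.4 / 207.36 × 0.85 ≈ 22.2 mL/min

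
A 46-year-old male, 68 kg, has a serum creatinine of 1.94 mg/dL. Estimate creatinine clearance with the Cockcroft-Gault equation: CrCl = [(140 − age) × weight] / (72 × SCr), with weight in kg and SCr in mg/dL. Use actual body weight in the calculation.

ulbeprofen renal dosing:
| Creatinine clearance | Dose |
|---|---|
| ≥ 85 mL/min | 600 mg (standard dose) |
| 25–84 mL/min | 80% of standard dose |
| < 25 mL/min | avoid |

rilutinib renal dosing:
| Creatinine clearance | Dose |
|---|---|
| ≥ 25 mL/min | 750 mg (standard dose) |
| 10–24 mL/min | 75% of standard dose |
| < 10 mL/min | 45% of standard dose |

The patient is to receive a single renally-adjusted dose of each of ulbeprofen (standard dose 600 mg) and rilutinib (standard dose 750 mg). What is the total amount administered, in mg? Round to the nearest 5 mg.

1230 mg

CrCl = (140 − 46) × 68 / (72 × 1.94) = 6392.0 / 139.68 ≈ 45.8 mL/min
CrCl ≈ 46 mL/min.
ulbeprofen: 25–84 mL/min → 80% of 600 mg = 480 mg.
rilutinib: ≥ 25 mL/min → 100% of 750 mg = 750 mg.
Total = 480 + 750 = 1230 mg.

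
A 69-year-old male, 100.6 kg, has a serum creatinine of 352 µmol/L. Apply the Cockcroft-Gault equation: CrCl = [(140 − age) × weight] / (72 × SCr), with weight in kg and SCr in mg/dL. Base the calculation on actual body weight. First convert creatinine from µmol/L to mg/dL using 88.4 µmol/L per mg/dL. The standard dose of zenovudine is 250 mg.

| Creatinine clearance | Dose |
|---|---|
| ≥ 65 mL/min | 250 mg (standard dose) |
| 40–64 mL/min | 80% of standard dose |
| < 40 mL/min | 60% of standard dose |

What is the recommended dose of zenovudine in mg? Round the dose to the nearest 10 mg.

SCr = 352 / 88.4 = 3.982 mg/dL
CrCl = (140 − 69) × 100.6 / (72 × 3.982) = 7142.6 / 286.70 ≈ 24.9 mL/min
CrCl ≈ 25 mL/min → bracket < 40 mL/min.
60% of 250 mg = 150 mg

150 mg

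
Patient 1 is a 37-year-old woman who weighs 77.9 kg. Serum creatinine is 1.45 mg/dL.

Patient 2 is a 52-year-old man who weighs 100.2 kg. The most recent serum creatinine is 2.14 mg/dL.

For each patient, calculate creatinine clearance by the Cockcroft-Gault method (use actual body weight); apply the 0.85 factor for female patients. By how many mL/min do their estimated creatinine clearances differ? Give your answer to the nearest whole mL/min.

8 mL/min

Patient 1: CrCl = (140 − 37) × 77.9 / (72 × 1.45) × 0.85 = 8023.7 / 104.40 × 0.85 ≈ 65.3 mL/min
Patient 2: CrCl = (140 − 52) × 100.2 / (72 × 2.14) = 8817.6 / 154.08 ≈ 57.2 mL/min
|65.3 − 57.2| = 8.1 mL/min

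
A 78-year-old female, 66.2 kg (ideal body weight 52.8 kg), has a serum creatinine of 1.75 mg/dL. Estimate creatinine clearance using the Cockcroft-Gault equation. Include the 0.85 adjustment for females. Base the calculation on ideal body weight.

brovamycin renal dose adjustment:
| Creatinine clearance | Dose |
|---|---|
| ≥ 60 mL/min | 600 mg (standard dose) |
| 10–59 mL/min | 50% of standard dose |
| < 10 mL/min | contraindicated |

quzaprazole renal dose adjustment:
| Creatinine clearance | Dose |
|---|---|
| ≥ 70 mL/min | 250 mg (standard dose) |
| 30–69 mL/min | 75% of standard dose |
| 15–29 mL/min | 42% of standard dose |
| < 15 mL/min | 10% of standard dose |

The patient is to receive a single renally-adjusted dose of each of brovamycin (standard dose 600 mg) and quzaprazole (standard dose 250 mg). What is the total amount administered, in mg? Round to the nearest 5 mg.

CrCl = (140 − 78) × 52.8 / (72 × 1.75) × 0.85 = 3273.6 / 126.00 × 0.85 ≈ 22.1 mL/min
CrCl ≈ 22 mL/min.
brovamycin: 10–59 mL/min → 50% of 600 mg = 300 mg.
quzaprazole: 15–29 mL/min → 42% of 250 mg = 105 mg.
Total = 300 + 105 = 405 mg.

405 mg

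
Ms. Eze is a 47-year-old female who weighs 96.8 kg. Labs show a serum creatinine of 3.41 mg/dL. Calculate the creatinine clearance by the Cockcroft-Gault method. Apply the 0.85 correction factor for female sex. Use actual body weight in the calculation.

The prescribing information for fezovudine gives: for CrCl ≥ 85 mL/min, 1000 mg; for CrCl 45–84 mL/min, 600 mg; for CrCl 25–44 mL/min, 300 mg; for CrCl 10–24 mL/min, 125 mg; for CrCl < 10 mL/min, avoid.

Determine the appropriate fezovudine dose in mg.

CrCl = (140 − 47) × 96.8 / (72 × 3.41) × 0.85 = 9002.4 / 245.52 × 0.85 ≈ 31.2 mL/min
CrCl ≈ 31 mL/min → bracket 25–44 mL/min.
Dose for this bracket: 300 mg.

300 mg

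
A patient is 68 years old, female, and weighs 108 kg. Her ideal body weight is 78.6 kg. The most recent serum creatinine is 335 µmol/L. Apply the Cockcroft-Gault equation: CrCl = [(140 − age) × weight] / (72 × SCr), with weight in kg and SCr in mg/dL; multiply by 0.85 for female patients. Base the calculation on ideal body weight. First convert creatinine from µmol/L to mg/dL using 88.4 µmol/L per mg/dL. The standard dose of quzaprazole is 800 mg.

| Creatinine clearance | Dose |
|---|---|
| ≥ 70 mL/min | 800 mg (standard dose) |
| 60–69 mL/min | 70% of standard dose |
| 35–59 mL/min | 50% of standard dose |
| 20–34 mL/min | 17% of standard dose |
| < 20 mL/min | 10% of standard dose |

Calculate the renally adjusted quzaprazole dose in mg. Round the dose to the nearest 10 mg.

80 mg

SCr = 335 / 88.4 = 3.79 mg/dL
CrCl = (140 − 68) × 78.6 / (72 × 3.79) × 0.85 = 5659.2 / 272.88 × 0.85 ≈ 17.6 mL/min
CrCl ≈ 18 mL/min → bracket < 20 mL/min.
10% of 800 mg = 80 mg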